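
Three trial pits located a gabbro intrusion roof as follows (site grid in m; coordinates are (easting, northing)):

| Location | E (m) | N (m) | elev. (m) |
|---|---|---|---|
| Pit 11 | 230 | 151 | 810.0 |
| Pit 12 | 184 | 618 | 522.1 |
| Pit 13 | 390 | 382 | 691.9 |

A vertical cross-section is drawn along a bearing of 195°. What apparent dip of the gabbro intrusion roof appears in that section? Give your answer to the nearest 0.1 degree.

Let the plane be z = a·E + b·N + c.
Pit 12−Pit 11: −46a + 467b = −287.9;  Pit 13−Pit 11: 160a + 231b = −118.1.
Solving gives a = 0.13301, b = −0.60339.
Unit vector along 195° is (sin 195°, cos 195°) = (-0.2588, -0.9659).
Slope in that direction = a·(-0.2588) + b·(-0.9659) = 0.54840.
Apparent dip = arctan|0.54840| = 28.7° (true dip is 31.7°, so apparent ≤ true as expected).

28.7°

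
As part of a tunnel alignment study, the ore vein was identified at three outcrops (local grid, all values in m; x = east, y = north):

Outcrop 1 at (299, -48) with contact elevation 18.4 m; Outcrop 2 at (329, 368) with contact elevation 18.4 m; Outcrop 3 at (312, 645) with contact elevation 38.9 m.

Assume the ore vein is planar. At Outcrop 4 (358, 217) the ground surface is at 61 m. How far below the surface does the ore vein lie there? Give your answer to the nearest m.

65 m

Let the plane be z = a·x + b·y + c.
Outcrop 2−Outcrop 1: 30a + 416b = 0;  Outcrop 3−Outcrop 1: 13a + 693b = 20.5.
Solving gives a = −0.55441, b = 0.03998.
Then c = 18.4 − a·299 − b·-48 = 186.09.
At (358, 217): z_contact = −198.5 + 8.7 + 186.09 = -3.7 m.
Depth below ground = 61 − (-3.7) = 65 m.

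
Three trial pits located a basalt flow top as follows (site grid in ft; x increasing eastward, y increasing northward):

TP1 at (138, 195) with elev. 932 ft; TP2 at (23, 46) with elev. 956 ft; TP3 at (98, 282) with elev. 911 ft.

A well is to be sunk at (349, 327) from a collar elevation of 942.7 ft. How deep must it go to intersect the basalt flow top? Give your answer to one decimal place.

24.8 ft

Two edge vectors: TP1→TP2 = (-115, -149, 24), TP1→TP3 = (-40, 87, -21).
Normal n = (TP1→TP2) × (TP1→TP3) = (1041, -3375, -15965).
So ∂z/∂x = −n_x/n_z = 0.06521 and ∂z/∂y = −n_y/n_z = −0.21140.
Intercept c from TP1: 932 − 9.00 + 41.22 = 964.22.
At (349, 327): z_contact = 22.76 − 69.13 + 964.22 = 917.85 ft.
Depth below ground = 942.7 − 917.85 = 24.8 ft.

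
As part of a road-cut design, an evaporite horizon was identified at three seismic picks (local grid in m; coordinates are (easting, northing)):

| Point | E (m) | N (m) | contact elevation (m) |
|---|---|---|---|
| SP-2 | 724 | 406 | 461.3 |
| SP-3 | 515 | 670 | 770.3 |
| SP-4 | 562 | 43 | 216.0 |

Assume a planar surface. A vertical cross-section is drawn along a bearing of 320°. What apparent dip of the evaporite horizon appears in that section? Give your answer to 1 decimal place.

42.3°

Two edge vectors: SP-2→SP-3 = (-209, 264, 309), SP-2→SP-4 = (-162, -363, -245.3).
Normal n = (SP-2→SP-3) × (SP-2→SP-4) = (47407.8, -101325.7, 118635).
So ∂z/∂E = −n_x/n_z = −0.39961 and ∂z/∂N = −n_y/n_z = 0.85410.
Unit vector along 320° is (sin 320°, cos 320°) = (-0.6428, 0.7660).
Slope in that direction = a·(-0.6428) + b·(0.7660) = 0.91114.
Apparent dip = arctan|0.91114| = 42.3° (true dip is 43.3°, so apparent ≤ true as expected).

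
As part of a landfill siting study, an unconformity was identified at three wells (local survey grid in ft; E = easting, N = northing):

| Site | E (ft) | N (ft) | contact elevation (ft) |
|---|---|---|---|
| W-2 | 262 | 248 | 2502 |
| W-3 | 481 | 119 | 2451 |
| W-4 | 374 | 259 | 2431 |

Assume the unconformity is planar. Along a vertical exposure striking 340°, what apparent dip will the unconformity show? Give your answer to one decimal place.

19.3°

Two edge vectors: W-2→W-3 = (219, -129, -51), W-2→W-4 = (112, 11, -71).
Normal n = (W-2→W-3) × (W-2→W-4) = (9720, 9837, 16857).
So ∂z/∂E = −n_x/n_z = −0.57662 and ∂z/∂N = −n_y/n_z = −0.58356.
Unit vector along 340° is (sin 340°, cos 340°) = (-0.3420, 0.9397).
Slope in that direction = a·(-0.3420) + b·(0.9397) = −0.35115.
Apparent dip = arctan|0.35115| = 19.3° (true dip is 39.4°, so apparent ≤ true as expected).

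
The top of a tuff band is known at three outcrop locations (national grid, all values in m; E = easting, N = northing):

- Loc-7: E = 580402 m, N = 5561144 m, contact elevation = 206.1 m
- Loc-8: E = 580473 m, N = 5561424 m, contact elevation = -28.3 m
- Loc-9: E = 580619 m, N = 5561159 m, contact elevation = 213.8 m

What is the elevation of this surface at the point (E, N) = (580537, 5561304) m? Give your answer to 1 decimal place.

Let the plane be z = a·E + b·N + c.
Loc-8−Loc-7: 71a + 280b = −234.4;  Loc-9−Loc-7: 217a + 15b = 7.7.
Solving gives a = 0.095016333, b = −0.861236284.
Then c = 206.1 − a·580402 − b·5561144 = 4734517.43.
At (580537, 5561304): z = 55160.5 − 4789596.8 + 4734517.43 = 81.1 m.

81.1 m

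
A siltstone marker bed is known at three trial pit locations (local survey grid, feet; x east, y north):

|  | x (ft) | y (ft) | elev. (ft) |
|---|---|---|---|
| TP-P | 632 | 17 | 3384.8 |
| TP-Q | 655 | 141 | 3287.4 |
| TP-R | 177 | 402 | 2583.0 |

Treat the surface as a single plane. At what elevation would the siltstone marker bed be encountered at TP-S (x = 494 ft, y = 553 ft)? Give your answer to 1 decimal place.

2738.5 ft

Two edge vectors: TP-P→TP-Q = (23, 124, -97.4), TP-P→TP-R = (-455, 385, -801.8).
Normal n = (TP-P→TP-Q) × (TP-P→TP-R) = (-61924.2, 62758.4, 65275).
So ∂z/∂x = −n_x/n_z = 0.94867 and ∂z/∂y = −n_y/n_z = −0.96145.
Intercept c from TP-P: 3384.8 − 599.56 + 16.34 = 2801.59.
At (494, 553): z = 468.6 − 531.7 + 2801.59 = 2738.5 ft.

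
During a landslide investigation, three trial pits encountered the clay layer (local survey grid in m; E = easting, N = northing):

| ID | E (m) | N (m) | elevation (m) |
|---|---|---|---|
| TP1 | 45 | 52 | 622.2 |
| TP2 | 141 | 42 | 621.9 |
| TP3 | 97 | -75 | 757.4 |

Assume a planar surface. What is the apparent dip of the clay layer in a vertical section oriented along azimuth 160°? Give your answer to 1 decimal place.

45.2°

Two edge vectors: TP1→TP2 = (96, -10, -0.3), TP1→TP3 = (52, -127, 135.2).
Normal n = (TP1→TP2) × (TP1→TP3) = (-1390.1, -12994.8, -11672).
So ∂z/∂E = −n_x/n_z = −0.11910 and ∂z/∂N = −n_y/n_z = −1.11333.
Unit vector along 160° is (sin 160°, cos 160°) = (0.3420, -0.9397).
Slope in that direction = a·(0.3420) + b·(-0.9397) = 1.00546.
Apparent dip = arctan|1.00546| = 45.2° (true dip is 48.2°, so apparent ≤ true as expected).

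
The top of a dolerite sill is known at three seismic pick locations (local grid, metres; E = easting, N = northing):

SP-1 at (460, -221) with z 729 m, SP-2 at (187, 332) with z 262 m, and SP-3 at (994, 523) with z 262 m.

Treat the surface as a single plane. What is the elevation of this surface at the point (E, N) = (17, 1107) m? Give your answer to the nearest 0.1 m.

Let the plane be z = a·E + b·N + c.
SP-2−SP-1: −273a + 553b = −467;  SP-3−SP-1: 534a + 744b = −467.
Solving gives a = 0.178962, b = −0.756136.
Then c = 729 − a·460 − b·-221 = 479.57.
At (17, 1107): z = 3.0 − 837.0 + 479.57 = -354.4 m.

-354.4 m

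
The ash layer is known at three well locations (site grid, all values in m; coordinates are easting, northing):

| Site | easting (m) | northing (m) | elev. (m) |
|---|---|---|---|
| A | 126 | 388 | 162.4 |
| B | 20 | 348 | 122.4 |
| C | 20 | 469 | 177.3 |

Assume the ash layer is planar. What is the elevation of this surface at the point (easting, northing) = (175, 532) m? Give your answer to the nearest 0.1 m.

Two edge vectors: A→B = (-106, -40, -40), A→C = (-106, 81, 14.9).
Normal n = (A→B) × (A→C) = (2644, 5819.4, -12826).
So ∂z/∂easting = −n_x/n_z = 0.20614 and ∂z/∂northing = −n_y/n_z = 0.45372.
Intercept c from A: 162.4 − 25.97 − 176.04 = −39.62.
At (175, 532): z = 36.1 + 241.4 − 39.62 = 237.8 m.

237.8 m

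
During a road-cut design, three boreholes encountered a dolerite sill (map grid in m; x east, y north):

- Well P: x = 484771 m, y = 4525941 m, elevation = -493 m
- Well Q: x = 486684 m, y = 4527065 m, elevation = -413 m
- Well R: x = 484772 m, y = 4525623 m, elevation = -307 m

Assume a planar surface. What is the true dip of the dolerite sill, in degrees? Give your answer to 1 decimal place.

35.0°

Two edge vectors: Well P→Well Q = (1913, 1124, 80), Well P→Well R = (1, -318, 186).
Normal n = (Well P→Well Q) × (Well P→Well R) = (234504, -355738, -609458).
So ∂z/∂x = −n_x/n_z = 0.38477 and ∂z/∂y = −n_y/n_z = −0.58370.
Gradient magnitude |∇z| = √(a² + b²) = √(0.14805 + 0.34070) = 0.69911.
True dip = arctan(0.69911) = 35.0°, dipping toward NNW (azimuth ≈ 327°).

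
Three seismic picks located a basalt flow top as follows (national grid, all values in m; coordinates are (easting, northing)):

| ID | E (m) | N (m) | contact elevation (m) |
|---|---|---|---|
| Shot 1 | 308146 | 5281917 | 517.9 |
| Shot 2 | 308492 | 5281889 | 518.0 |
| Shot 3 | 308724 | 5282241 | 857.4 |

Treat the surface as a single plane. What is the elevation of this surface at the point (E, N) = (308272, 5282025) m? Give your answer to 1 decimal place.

626.1 m

Let the plane be z = a·E + b·N + c.
Shot 2−Shot 1: 346a − 28b = 0.1;  Shot 3−Shot 1: 578a + 324b = 339.5.
Solving gives a = 0.074351459, b = 0.915200175.
Then c = 517.9 − a·308146 − b·5281917 = −4856404.57.
At (308272, 5282025): z = 22920.5 + 4834110.2 − 4856404.57 = 626.1 m.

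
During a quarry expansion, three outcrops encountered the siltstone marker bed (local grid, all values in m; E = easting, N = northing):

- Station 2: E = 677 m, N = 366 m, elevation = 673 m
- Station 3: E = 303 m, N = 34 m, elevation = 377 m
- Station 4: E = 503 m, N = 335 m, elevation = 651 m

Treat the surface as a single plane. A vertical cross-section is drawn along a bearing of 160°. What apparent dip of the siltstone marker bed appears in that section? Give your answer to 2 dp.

Let the plane be z = a·E + b·N + c.
Station 3−Station 2: −374a − 332b = −296;  Station 4−Station 2: −174a − 31b = −22.
Solving gives a = −0.04054, b = 0.93724.
Unit vector along 160° is (sin 160°, cos 160°) = (0.3420, -0.9397).
Slope in that direction = a·(0.3420) + b·(-0.9397) = −0.89458.
Apparent dip = arctan|0.89458| = 41.82° (true dip is 43.2°, so apparent ≤ true as expected).

41.82°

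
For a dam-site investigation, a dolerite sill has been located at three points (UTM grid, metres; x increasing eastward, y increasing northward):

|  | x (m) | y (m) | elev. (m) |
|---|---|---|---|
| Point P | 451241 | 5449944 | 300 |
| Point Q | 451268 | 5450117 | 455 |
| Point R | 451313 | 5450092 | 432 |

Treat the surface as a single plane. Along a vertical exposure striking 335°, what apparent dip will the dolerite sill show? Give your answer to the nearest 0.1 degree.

39.3°

Let the plane be z = a·x + b·y + c.
Point Q−Point P: 27a + 173b = 155;  Point R−Point P: 72a + 148b = 132.
Solving gives a = −0.01229, b = 0.89787.
Unit vector along 335° is (sin 335°, cos 335°) = (-0.4226, 0.9063).
Slope in that direction = a·(-0.4226) + b·(0.9063) = 0.81894.
Apparent dip = arctan|0.81894| = 39.3° (true dip is 41.9°, so apparent ≤ true as expected).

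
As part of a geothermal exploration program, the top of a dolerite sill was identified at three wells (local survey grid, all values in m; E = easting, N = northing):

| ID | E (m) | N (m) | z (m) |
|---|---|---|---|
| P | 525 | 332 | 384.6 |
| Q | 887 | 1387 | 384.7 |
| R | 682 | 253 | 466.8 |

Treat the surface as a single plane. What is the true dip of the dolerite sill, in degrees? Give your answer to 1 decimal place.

Let the plane be z = a·E + b·N + c.
Q−P: 362a + 1055b = 0.1;  R−P: 157a − 79b = 82.2.
Solving gives a = 0.44652, b = −0.15312.
Gradient magnitude |∇z| = √(a² + b²) = √(0.19938 + 0.02345) = 0.47204.
True dip = arctan(0.47204) = 25.3°, dipping toward WNW (azimuth ≈ 289°).

25.3°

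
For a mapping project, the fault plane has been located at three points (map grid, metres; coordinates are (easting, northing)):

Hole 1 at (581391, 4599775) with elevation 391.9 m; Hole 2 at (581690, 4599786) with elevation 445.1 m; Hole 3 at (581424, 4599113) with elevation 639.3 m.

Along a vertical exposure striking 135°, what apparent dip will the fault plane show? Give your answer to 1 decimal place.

Let the plane be z = a·E + b·N + c.
Hole 2−Hole 1: 299a + 11b = 53.2;  Hole 3−Hole 1: 33a − 662b = 247.4.
Solving gives a = 0.19132, b = −0.36418.
Unit vector along 135° is (sin 135°, cos 135°) = (0.7071, -0.7071).
Slope in that direction = a·(0.7071) + b·(-0.7071) = 0.39280.
Apparent dip = arctan|0.39280| = 21.4° (true dip is 22.4°, so apparent ≤ true as expected).

21.4°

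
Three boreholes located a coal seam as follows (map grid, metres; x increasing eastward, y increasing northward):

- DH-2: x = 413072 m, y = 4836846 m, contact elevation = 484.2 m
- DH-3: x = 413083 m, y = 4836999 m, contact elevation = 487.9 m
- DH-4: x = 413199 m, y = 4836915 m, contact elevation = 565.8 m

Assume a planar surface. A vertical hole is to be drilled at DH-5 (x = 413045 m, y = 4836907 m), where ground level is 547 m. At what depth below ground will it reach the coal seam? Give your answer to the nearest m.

Let the plane be z = a·x + b·y + c.
DH-3−DH-2: 11a + 153b = 3.7;  DH-4−DH-2: 127a + 69b = 81.6.
Solving gives a = 0.65496465, b = −0.02290596.
Then c = 484.2 − a·413072 − b·4836846 = −159270.78.
At (413045, 4836907): z_contact = 270529.9 − 110794.0 − 159270.78 = 465.1 m.
Depth below ground = 547 − 465.1 = 82 m.

82 m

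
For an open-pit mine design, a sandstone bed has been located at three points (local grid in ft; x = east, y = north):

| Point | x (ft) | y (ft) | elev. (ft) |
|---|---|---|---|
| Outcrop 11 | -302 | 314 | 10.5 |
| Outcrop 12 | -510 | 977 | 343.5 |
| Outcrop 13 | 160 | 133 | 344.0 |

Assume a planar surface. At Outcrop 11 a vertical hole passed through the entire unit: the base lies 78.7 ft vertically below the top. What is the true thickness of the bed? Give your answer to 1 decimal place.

Two edge vectors: Outcrop 11→Outcrop 12 = (-208, 663, 333), Outcrop 11→Outcrop 13 = (462, -181, 333.5).
Normal n = (Outcrop 11→Outcrop 12) × (Outcrop 11→Outcrop 13) = (281383.5, 223214, -268658).
So ∂z/∂x = −n_x/n_z = 1.04737 and ∂z/∂y = −n_y/n_z = 0.83085.
|∇z| = √(a²+b²) = 1.33689, so dip δ = arctan(1.33689) = 53.20°.
True thickness = vertical thickness × cos δ = 78.7 × cos 53.20° = 47.1 ft.

47.1 ft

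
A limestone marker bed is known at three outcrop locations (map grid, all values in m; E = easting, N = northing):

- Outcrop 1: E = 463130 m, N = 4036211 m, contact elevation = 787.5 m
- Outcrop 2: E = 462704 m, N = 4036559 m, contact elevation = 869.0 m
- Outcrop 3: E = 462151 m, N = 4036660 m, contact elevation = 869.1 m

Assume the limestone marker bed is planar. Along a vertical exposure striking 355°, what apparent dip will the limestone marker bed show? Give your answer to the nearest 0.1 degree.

Two edge vectors: Outcrop 1→Outcrop 2 = (-426, 348, 81.5), Outcrop 1→Outcrop 3 = (-979, 449, 81.6).
Normal n = (Outcrop 1→Outcrop 2) × (Outcrop 1→Outcrop 3) = (-8196.7, -45026.9, 149418).
So ∂z/∂E = −n_x/n_z = 0.05486 and ∂z/∂N = −n_y/n_z = 0.30135.
Unit vector along 355° is (sin 355°, cos 355°) = (-0.0872, 0.9962).
Slope in that direction = a·(-0.0872) + b·(0.9962) = 0.29542.
Apparent dip = arctan|0.29542| = 16.5° (true dip is 17.0°, so apparent ≤ true as expected).

16.5°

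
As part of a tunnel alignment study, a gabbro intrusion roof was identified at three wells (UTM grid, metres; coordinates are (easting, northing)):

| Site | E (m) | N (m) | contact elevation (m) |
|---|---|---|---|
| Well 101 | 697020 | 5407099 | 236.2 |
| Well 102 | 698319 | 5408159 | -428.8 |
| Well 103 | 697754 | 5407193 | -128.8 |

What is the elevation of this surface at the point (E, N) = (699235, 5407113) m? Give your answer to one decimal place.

-859.5 m

Two edge vectors: Well 101→Well 102 = (1299, 1060, -665), Well 101→Well 103 = (734, 94, -365).
Normal n = (Well 101→Well 102) × (Well 101→Well 103) = (-324390, -13975, -655934).
So ∂z/∂E = −n_x/n_z = −0.494546707 and ∂z/∂N = −n_y/n_z = −0.021305497.
Intercept c from Well 101: 236.2 + 344708.95 + 115200.93 = 460146.08.
At (699235, 5407113): z = −345804.4 − 115201.2 + 460146.08 = -859.5 m.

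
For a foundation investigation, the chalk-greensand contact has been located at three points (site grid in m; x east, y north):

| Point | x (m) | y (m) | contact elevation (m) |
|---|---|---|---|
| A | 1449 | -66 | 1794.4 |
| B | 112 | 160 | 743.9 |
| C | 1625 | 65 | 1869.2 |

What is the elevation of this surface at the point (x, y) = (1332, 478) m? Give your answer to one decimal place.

1495.4 m

Let the plane be z = a·x + b·y + c.
B−A: −1337a + 226b = −1050.5;  C−A: 176a + 131b = 74.8.
Solving gives a = 0.718957, b = −0.394934.
Then c = 1794.4 − a·1449 − b·-66 = 726.57.
At (1332, 478): z = 957.7 − 188.8 + 726.57 = 1495.4 m.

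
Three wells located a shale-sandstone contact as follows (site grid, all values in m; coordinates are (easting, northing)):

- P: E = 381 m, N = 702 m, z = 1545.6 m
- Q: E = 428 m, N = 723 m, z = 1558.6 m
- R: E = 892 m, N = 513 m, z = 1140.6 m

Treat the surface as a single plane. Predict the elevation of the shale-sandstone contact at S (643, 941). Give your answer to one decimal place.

Let the plane be z = a·E + b·N + c.
Q−P: 47a + 21b = 13;  R−P: 511a − 189b = −405.
Solving gives a = −0.30835, b = 1.30917.
Then c = 1545.6 − a·381 − b·702 = 744.05.
At (643, 941): z = −198.3 + 1231.9 + 744.05 = 1777.7 m.

1777.7 m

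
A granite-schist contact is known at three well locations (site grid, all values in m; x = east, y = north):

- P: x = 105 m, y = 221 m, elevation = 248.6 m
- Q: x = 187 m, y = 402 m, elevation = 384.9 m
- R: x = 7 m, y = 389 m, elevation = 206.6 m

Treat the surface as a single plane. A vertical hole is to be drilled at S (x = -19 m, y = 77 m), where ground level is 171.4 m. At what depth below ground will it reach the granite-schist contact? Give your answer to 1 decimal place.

88.1 m

Let the plane be z = a·x + b·y + c.
Q−P: 82a + 181b = 136.3;  R−P: −98a + 168b = −42.
Solving gives a = 0.96784, b = 0.31457.
Then c = 248.6 − a·105 − b·221 = 77.46.
At (-19, 77): z_contact = −18.39 + 24.22 + 77.46 = 83.29 m.
Depth below ground = 171.4 − 83.29 = 88.1 m.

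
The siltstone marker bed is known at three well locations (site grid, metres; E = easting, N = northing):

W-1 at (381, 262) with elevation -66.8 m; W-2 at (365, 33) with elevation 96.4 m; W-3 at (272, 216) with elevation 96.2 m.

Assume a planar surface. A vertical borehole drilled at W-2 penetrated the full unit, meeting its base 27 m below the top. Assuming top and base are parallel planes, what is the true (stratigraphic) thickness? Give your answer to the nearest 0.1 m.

15.8 m

Let the plane be z = a·E + b·N + c.
W-2−W-1: −16a − 229b = 163.2;  W-3−W-1: −109a − 46b = 163.
Solving gives a = −1.23095, b = −0.62666.
|∇z| = √(a²+b²) = 1.38128, so dip δ = arctan(1.38128) = 54.10°.
True thickness = vertical thickness × cos δ = 27 × cos 54.10° = 15.8 m.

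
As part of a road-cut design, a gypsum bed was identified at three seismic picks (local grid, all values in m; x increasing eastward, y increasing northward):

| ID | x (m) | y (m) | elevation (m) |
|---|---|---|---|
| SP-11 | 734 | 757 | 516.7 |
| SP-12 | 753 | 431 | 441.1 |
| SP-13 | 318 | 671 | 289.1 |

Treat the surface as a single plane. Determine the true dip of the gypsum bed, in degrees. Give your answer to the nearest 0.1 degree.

29.2°

Let the plane be z = a·x + b·y + c.
SP-12−SP-11: 19a − 326b = −75.6;  SP-13−SP-11: −416a − 86b = −227.6.
Solving gives a = 0.49323, b = 0.26065.
Gradient magnitude |∇z| = √(a² + b²) = √(0.24328 + 0.06794) = 0.55787.
True dip = arctan(0.55787) = 29.2°, dipping toward WSW (azimuth ≈ 242°).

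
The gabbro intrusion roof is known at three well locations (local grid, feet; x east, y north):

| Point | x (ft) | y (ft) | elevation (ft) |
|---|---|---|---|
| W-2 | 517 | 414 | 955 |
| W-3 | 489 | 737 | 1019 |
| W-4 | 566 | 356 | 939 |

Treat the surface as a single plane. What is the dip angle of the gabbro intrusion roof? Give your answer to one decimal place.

Let the plane be z = a·x + b·y + c.
W-3−W-2: −28a + 323b = 64;  W-4−W-2: 49a − 58b = −16.
Solving gives a = −0.10251, b = 0.18926.
Gradient magnitude |∇z| = √(a² + b²) = √(0.01051 + 0.03582) = 0.21524.
True dip = arctan(0.21524) = 12.1°, dipping toward SSE (azimuth ≈ 152°).

12.1°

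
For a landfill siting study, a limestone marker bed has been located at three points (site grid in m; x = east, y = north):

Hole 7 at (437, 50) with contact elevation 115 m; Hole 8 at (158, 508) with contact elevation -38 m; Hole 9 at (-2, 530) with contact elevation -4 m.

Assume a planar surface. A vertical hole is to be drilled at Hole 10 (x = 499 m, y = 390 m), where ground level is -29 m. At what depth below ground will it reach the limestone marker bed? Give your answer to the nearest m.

45 m

Two edge vectors: Hole 7→Hole 8 = (-279, 458, -153), Hole 7→Hole 9 = (-439, 480, -119).
Normal n = (Hole 7→Hole 8) × (Hole 7→Hole 9) = (18938, 33966, 67142).
So ∂z/∂x = −n_x/n_z = −0.28206 and ∂z/∂y = −n_y/n_z = −0.50588.
Intercept c from Hole 7: 115 + 123.26 + 25.29 = 263.55.
At (499, 390): z_contact = −140.7 − 197.3 + 263.55 = -74.5 m.
Depth below ground = -29 − (-74.5) = 45 m.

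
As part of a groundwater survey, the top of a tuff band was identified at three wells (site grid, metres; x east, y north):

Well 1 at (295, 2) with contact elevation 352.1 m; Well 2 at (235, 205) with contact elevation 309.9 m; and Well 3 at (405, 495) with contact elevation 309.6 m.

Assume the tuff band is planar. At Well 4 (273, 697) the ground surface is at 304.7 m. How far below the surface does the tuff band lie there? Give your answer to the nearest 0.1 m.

54.1 m

Two edge vectors: Well 1→Well 2 = (-60, 203, -42.2), Well 1→Well 3 = (110, 493, -42.5).
Normal n = (Well 1→Well 2) × (Well 1→Well 3) = (12177.1, -7192, -51910).
So ∂z/∂x = −n_x/n_z = 0.23458 and ∂z/∂y = −n_y/n_z = −0.13855.
Intercept c from Well 1: 352.1 − 69.20 + 0.28 = 283.18.
At (273, 697): z_contact = 64.04 − 96.57 + 283.18 = 250.65 m.
Depth below ground = 304.7 − 250.65 = 54.1 m.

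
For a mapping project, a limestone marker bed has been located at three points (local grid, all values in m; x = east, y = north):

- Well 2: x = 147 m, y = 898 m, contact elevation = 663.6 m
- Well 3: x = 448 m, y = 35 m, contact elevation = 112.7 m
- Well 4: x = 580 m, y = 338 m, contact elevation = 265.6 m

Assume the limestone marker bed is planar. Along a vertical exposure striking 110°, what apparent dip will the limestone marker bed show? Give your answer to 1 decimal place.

19.7°

Let the plane be z = a·x + b·y + c.
Well 3−Well 2: 301a − 863b = −550.9;  Well 4−Well 2: 433a − 560b = −398.
Solving gives a = −0.17049, b = 0.57889.
Unit vector along 110° is (sin 110°, cos 110°) = (0.9397, -0.3420).
Slope in that direction = a·(0.9397) + b·(-0.3420) = −0.35820.
Apparent dip = arctan|0.35820| = 19.7° (true dip is 31.1°, so apparent ≤ true as expected).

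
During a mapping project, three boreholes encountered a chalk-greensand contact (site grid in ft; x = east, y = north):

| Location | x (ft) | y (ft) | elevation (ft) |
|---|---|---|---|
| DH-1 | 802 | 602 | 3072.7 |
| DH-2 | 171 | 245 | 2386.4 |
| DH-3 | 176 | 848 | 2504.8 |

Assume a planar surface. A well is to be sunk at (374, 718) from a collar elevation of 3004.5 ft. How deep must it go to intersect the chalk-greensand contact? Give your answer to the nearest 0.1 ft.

Two edge vectors: DH-1→DH-2 = (-631, -357, -686.3), DH-1→DH-3 = (-626, 246, -567.9).
Normal n = (DH-1→DH-2) × (DH-1→DH-3) = (371570.1, 71278.9, -378708).
So ∂z/∂x = −n_x/n_z = 0.98115 and ∂z/∂y = −n_y/n_z = 0.18822.
Intercept c from DH-1: 3072.7 − 786.88 − 113.31 = 2172.51.
At (374, 718): z_contact = 366.95 + 135.14 + 2172.51 = 2674.60 ft.
Depth below ground = 3004.5 − 2674.60 = 329.9 ft.

329.9 ft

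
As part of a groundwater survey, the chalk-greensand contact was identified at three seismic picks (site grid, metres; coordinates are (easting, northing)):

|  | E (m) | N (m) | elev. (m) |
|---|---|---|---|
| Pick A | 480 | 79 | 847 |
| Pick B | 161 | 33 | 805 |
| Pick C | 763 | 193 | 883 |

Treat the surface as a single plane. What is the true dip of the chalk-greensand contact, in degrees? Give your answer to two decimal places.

Two edge vectors: Pick A→Pick B = (-319, -46, -42), Pick A→Pick C = (283, 114, 36).
Normal n = (Pick A→Pick B) × (Pick A→Pick C) = (3132, -402, -23348).
So ∂z/∂E = −n_x/n_z = 0.13414 and ∂z/∂N = −n_y/n_z = −0.01722.
Gradient magnitude |∇z| = √(a² + b²) = √(0.01799 + 0.00030) = 0.13524.
True dip = arctan(0.13524) = 7.70°, dipping toward W (azimuth ≈ 277°).

7.70°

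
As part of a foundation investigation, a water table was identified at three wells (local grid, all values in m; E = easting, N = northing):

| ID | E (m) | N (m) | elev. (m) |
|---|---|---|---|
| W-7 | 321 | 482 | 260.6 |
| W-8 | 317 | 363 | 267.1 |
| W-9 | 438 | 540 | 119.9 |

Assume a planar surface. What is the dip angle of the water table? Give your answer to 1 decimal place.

50.1°

Let the plane be z = a·E + b·N + c.
W-8−W-7: −4a − 119b = 6.5;  W-9−W-7: 117a + 58b = −140.7.
Solving gives a = −1.19541, b = −0.01444.
Gradient magnitude |∇z| = √(a² + b²) = √(1.42899 + 0.00021) = 1.19549.
True dip = arctan(1.19549) = 50.1°, dipping toward E (azimuth ≈ 089°).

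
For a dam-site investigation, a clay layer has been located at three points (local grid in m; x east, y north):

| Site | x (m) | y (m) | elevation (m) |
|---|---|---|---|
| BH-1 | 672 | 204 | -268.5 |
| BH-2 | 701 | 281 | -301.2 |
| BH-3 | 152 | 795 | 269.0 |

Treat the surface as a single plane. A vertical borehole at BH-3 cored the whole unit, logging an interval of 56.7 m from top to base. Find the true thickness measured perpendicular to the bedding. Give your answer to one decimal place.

Let the plane be z = a·x + b·y + c.
BH-2−BH-1: 29a + 77b = −32.7;  BH-3−BH-1: −520a + 591b = 537.5.
Solving gives a = −1.06181, b = −0.02477.
|∇z| = √(a²+b²) = 1.06210, so dip δ = arctan(1.06210) = 46.72°.
True thickness = vertical thickness × cos δ = 56.7 × cos 46.72° = 38.9 m.

38.9 m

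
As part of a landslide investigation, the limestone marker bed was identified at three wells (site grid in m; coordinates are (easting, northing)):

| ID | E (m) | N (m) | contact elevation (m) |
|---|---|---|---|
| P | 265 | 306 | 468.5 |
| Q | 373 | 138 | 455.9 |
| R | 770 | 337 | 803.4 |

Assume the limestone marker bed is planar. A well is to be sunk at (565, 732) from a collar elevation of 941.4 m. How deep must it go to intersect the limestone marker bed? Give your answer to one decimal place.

Let the plane be z = a·E + b·N + c.
Q−P: 108a − 168b = −12.6;  R−P: 505a + 31b = 334.9.
Solving gives a = 0.63356, b = 0.48229.
Then c = 468.5 − a·265 − b·306 = 153.03.
At (565, 732): z_contact = 357.96 + 353.04 + 153.03 = 864.02 m.
Depth below ground = 941.4 − 864.02 = 77.4 m.

77.4 m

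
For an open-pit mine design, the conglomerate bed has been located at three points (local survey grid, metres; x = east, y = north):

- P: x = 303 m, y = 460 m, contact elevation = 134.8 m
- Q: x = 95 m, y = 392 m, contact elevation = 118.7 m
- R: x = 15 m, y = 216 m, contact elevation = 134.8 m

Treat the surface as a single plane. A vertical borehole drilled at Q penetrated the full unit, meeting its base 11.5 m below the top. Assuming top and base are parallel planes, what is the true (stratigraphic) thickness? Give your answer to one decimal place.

11.3 m

Two edge vectors: P→Q = (-208, -68, -16.1), P→R = (-288, -244, 0).
Normal n = (P→Q) × (P→R) = (-3928.4, 4636.8, 31168).
So ∂z/∂x = −n_x/n_z = 0.12604 and ∂z/∂y = −n_y/n_z = −0.14877.
|∇z| = √(a²+b²) = 0.19498, so dip δ = arctan(0.19498) = 11.03°.
True thickness = vertical thickness × cos δ = 11.5 × cos 11.03° = 11.3 m.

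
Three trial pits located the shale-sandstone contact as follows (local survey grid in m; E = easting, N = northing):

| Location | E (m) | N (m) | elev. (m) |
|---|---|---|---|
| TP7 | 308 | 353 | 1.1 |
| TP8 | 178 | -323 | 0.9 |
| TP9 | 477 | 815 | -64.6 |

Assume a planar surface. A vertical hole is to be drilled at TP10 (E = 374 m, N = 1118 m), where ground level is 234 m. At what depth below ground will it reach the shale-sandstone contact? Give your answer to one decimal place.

Let the plane be z = a·E + b·N + c.
TP8−TP7: −130a − 676b = −0.2;  TP9−TP7: 169a + 462b = −65.7.
Solving gives a = −0.821379, b = 0.158253.
Then c = 1.1 − a·308 − b·353 = 198.22.
At (374, 1118): z_contact = −307.20 + 176.93 + 198.22 = 67.95 m.
Depth below ground = 234 − 67.95 = 166.0 m.

166.0 m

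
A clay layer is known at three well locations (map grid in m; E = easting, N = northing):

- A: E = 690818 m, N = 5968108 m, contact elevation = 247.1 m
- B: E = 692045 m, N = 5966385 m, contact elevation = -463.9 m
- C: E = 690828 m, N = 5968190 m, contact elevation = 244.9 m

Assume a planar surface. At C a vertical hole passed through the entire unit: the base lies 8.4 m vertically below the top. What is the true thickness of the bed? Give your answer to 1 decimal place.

Let the plane be z = a·E + b·N + c.
B−A: 1227a − 1723b = −711;  C−A: 10a + 82b = −2.2.
Solving gives a = −0.52691, b = 0.03743.
|∇z| = √(a²+b²) = 0.52823, so dip δ = arctan(0.52823) = 27.84°.
True thickness = vertical thickness × cos δ = 8.4 × cos 27.84° = 7.4 m.

7.4 m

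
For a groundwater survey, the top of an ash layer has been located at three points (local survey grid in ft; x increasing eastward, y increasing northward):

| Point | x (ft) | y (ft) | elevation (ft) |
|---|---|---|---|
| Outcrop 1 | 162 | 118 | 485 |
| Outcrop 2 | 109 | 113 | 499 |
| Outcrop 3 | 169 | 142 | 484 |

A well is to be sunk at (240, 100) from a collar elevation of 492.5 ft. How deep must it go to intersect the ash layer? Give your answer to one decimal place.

Two edge vectors: Outcrop 1→Outcrop 2 = (-53, -5, 14), Outcrop 1→Outcrop 3 = (7, 24, -1).
Normal n = (Outcrop 1→Outcrop 2) × (Outcrop 1→Outcrop 3) = (-331, 45, -1237).
So ∂z/∂x = −n_x/n_z = −0.26758 and ∂z/∂y = −n_y/n_z = 0.03638.
Intercept c from Outcrop 1: 485 + 43.35 − 4.29 = 524.06.
At (240, 100): z_contact = −64.22 + 3.64 + 524.06 = 463.47 ft.
Depth below ground = 492.5 − 463.47 = 29.0 ft.

29.0 ft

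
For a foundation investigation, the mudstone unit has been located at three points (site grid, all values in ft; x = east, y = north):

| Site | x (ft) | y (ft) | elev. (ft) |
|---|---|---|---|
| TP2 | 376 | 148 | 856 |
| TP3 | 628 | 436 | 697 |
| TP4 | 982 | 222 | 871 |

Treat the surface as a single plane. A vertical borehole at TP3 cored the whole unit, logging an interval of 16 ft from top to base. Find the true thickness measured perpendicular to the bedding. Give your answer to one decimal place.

Two edge vectors: TP2→TP3 = (252, 288, -159), TP2→TP4 = (606, 74, 15).
Normal n = (TP2→TP3) × (TP2→TP4) = (16086, -100134, -155880).
So ∂z/∂x = −n_x/n_z = 0.10319 and ∂z/∂y = −n_y/n_z = −0.64238.
|∇z| = √(a²+b²) = 0.65061, so dip δ = arctan(0.65061) = 33.05°.
True thickness = vertical thickness × cos δ = 16 × cos 33.05° = 13.4 ft.

13.4 ft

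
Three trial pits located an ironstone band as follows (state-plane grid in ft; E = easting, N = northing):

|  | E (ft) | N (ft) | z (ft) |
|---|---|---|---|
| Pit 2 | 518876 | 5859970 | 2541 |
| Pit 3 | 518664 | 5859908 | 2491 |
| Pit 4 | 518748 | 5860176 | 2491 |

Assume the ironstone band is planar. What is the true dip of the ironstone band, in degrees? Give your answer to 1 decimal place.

15.2°

Two edge vectors: Pit 2→Pit 3 = (-212, -62, -50), Pit 2→Pit 4 = (-128, 206, -50).
Normal n = (Pit 2→Pit 3) × (Pit 2→Pit 4) = (13400, -4200, -51608).
So ∂z/∂E = −n_x/n_z = 0.25965 and ∂z/∂N = −n_y/n_z = −0.08138.
Gradient magnitude |∇z| = √(a² + b²) = √(0.06742 + 0.00662) = 0.27210.
True dip = arctan(0.27210) = 15.2°, dipping toward WNW (azimuth ≈ 287°).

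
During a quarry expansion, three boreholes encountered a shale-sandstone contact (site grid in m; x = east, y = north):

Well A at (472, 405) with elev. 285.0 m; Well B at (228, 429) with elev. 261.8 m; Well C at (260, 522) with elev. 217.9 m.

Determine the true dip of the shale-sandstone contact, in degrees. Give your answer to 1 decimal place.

26.1°

Two edge vectors: Well A→Well B = (-244, 24, -23.2), Well A→Well C = (-212, 117, -67.1).
Normal n = (Well A→Well B) × (Well A→Well C) = (1104, -11454, -23460).
So ∂z/∂x = −n_x/n_z = 0.04706 and ∂z/∂y = −n_y/n_z = −0.48824.
Gradient magnitude |∇z| = √(a² + b²) = √(0.00221 + 0.23837) = 0.49050.
True dip = arctan(0.49050) = 26.1°, dipping toward N (azimuth ≈ 354°).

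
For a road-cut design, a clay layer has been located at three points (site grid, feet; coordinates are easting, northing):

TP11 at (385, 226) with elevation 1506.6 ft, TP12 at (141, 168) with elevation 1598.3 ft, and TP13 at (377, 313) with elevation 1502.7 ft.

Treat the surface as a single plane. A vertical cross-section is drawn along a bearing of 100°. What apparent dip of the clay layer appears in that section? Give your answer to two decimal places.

18.70°

Two edge vectors: TP11→TP12 = (-244, -58, 91.7), TP11→TP13 = (-8, 87, -3.9).
Normal n = (TP11→TP12) × (TP11→TP13) = (-7751.7, -1685.2, -21692).
So ∂z/∂easting = −n_x/n_z = −0.35735 and ∂z/∂northing = −n_y/n_z = −0.07769.
Unit vector along 100° is (sin 100°, cos 100°) = (0.9848, -0.1736).
Slope in that direction = a·(0.9848) + b·(-0.1736) = −0.33843.
Apparent dip = arctan|0.33843| = 18.70° (true dip is 20.1°, so apparent ≤ true as expected).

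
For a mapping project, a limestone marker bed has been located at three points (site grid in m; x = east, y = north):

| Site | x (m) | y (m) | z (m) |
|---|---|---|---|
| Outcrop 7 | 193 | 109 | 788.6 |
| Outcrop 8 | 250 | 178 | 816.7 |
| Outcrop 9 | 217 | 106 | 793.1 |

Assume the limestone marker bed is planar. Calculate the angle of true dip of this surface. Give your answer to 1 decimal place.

17.5°

Two edge vectors: Outcrop 7→Outcrop 8 = (57, 69, 28.1), Outcrop 7→Outcrop 9 = (24, -3, 4.5).
Normal n = (Outcrop 7→Outcrop 8) × (Outcrop 7→Outcrop 9) = (394.8, 417.9, -1827).
So ∂z/∂x = −n_x/n_z = 0.21609 and ∂z/∂y = −n_y/n_z = 0.22874.
Gradient magnitude |∇z| = √(a² + b²) = √(0.04670 + 0.05232) = 0.31467.
True dip = arctan(0.31467) = 17.5°, dipping toward SW (azimuth ≈ 223°).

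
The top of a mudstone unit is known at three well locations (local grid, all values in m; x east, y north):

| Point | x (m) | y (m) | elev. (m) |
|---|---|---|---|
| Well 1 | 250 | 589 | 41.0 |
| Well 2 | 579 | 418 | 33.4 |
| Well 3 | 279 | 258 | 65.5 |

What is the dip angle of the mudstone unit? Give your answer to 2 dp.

Let the plane be z = a·x + b·y + c.
Well 2−Well 1: 329a − 171b = −7.6;  Well 3−Well 1: 29a − 331b = 24.5.
Solving gives a = −0.06451, b = −0.07967.
Gradient magnitude |∇z| = √(a² + b²) = √(0.00416 + 0.00635) = 0.10251.
True dip = arctan(0.10251) = 5.85°, dipping toward NE (azimuth ≈ 039°).

5.85°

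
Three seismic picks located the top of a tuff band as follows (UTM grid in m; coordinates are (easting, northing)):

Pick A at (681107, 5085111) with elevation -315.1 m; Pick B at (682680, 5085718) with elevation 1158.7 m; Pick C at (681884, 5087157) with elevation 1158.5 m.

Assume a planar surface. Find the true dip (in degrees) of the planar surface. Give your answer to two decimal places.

41.42°

Two edge vectors: Pick A→Pick B = (1573, 607, 1473.8), Pick A→Pick C = (777, 2046, 1473.6).
Normal n = (Pick A→Pick B) × (Pick A→Pick C) = (-2120919.6, -1172830.2, 2746719).
So ∂z/∂E = −n_x/n_z = 0.77216 and ∂z/∂N = −n_y/n_z = 0.42699.
Gradient magnitude |∇z| = √(a² + b²) = √(0.59624 + 0.18232) = 0.88236.
True dip = arctan(0.88236) = 41.42°, dipping toward WSW (azimuth ≈ 241°).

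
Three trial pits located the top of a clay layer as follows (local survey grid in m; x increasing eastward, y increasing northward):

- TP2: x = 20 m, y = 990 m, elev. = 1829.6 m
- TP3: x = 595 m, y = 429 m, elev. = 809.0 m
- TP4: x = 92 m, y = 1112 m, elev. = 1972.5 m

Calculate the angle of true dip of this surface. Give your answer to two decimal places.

55.67°

Two edge vectors: TP2→TP3 = (575, -561, -1020.6), TP2→TP4 = (72, 122, 142.9).
Normal n = (TP2→TP3) × (TP2→TP4) = (44346.3, -155650.7, 110542).
So ∂z/∂x = −n_x/n_z = −0.40117 and ∂z/∂y = −n_y/n_z = 1.40807.
Gradient magnitude |∇z| = √(a² + b²) = √(0.16094 + 1.98266) = 1.46410.
True dip = arctan(1.46410) = 55.67°, dipping toward SSE (azimuth ≈ 164°).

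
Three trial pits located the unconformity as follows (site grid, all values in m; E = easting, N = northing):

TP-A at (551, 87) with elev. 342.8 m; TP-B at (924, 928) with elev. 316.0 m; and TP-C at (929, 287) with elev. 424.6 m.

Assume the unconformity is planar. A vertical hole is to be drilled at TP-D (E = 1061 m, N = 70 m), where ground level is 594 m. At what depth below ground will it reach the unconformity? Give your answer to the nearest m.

93 m

Two edge vectors: TP-A→TP-B = (373, 841, -26.8), TP-A→TP-C = (378, 200, 81.8).
Normal n = (TP-A→TP-B) × (TP-A→TP-C) = (74153.8, -40641.8, -243298).
So ∂z/∂E = −n_x/n_z = 0.30479 and ∂z/∂N = −n_y/n_z = −0.16705.
Intercept c from TP-A: 342.8 − 167.94 + 14.53 = 189.40.
At (1061, 70): z_contact = 323.4 − 11.7 + 189.40 = 501.1 m.
Depth below ground = 594 − 501.1 = 93 m.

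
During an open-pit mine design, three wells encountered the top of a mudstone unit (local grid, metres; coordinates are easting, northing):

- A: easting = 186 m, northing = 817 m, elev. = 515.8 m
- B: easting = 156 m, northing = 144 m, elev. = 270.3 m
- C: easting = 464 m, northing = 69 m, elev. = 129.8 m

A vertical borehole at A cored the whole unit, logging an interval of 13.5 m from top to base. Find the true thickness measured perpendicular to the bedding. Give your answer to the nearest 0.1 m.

Two edge vectors: A→B = (-30, -673, -245.5), A→C = (278, -748, -386).
Normal n = (A→B) × (A→C) = (76144, -79829, 209534).
So ∂z/∂easting = −n_x/n_z = −0.36340 and ∂z/∂northing = −n_y/n_z = 0.38098.
|∇z| = √(a²+b²) = 0.52650, so dip δ = arctan(0.52650) = 27.77°.
True thickness = vertical thickness × cos δ = 13.5 × cos 27.77° = 11.9 m.

11.9 m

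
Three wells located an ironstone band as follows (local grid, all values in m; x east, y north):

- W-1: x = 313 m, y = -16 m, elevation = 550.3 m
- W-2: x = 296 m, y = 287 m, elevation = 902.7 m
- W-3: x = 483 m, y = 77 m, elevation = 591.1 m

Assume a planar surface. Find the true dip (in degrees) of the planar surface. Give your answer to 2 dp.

50.30°

Two edge vectors: W-1→W-2 = (-17, 303, 352.4), W-1→W-3 = (170, 93, 40.8).
Normal n = (W-1→W-2) × (W-1→W-3) = (-20410.8, 60601.6, -53091).
So ∂z/∂x = −n_x/n_z = −0.38445 and ∂z/∂y = −n_y/n_z = 1.14147.
Gradient magnitude |∇z| = √(a² + b²) = √(0.14780 + 1.30295) = 1.20447.
True dip = arctan(1.20447) = 50.30°, dipping toward SSE (azimuth ≈ 161°).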